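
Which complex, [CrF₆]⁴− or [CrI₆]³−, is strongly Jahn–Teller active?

[CrF₆]⁴−

[CrF₆]⁴−: Summing ligand charges against the −4 overall charge gives an oxidation state of +2 for chromium. Group 6 minus oxidation state 2 gives a d⁴ configuration. Fluoride is a weak-field ligand for a first-row metal, so the complex is high-spin. The t₂g³e_g¹ (high-spin) configuration has an unevenly filled e_g set; the Jahn–Teller theorem predicts a tetragonal distortion (typically axial elongation) to lift the degeneracy.
[CrI₆]³−: Summing ligand charges against the −3 overall charge gives an oxidation state of +3 for chromium. Chromium is a group-6 element; Cr(III) is therefore d³. The d³ configuration leaves the e_g set evenly filled (or empty) — no strong Jahn–Teller driving force.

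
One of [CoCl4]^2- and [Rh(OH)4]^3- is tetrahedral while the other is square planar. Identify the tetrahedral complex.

For [CoCl4]^2-: Ligand charges: each chloride is −1. With an overall charge of −2 the cobalt centre must be in the +2 oxidation state. Cobalt is a group-9 element; Co(II) is therefore d⁷. For a high-spin 3d d⁷ ion with weak-field ligands the small Δₜ gives little square-planar CFSE advantage, so four ligands adopt the sterically favoured tetrahedral geometry. → tetrahedral.
For [Rh(OH)4]^3-: Ligand charges: each hydroxide is −1. With an overall charge of −3 the rhodium centre must be in the +1 oxidation state. Rhodium is a group-9 element; Rh(I) is therefore d⁸. A 4d d⁸ ion has a large crystal-field splitting; square planar leaves the high-energy d_{x²−y²} orbital empty and maximises CFSE. → square planar.

[CoCl4]^2-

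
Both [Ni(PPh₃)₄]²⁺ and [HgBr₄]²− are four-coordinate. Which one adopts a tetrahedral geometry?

[HgBr₄]²−

For [Ni(PPh₃)₄]²⁺: Triphenylphosphine is neutral; balancing the +2 overall charge requires Ni(II). Group 10 minus oxidation state 2 gives a d⁸ configuration. Triphenylphosphine is a strong-field ligand (high in the spectrochemical series). A 3d d⁸ ion with strong-field ligands gains enough CFSE to favour square planar over tetrahedral. → square planar.
For [HgBr₄]²−: Each bromide is −1; balancing the −2 overall charge requires Hg(II). Group 12 minus oxidation state 2 gives a d¹⁰ configuration. A d¹⁰ ion has no crystal-field stabilisation preference between square planar and tetrahedral, so four ligands adopt the sterically favoured tetrahedral geometry. → tetrahedral.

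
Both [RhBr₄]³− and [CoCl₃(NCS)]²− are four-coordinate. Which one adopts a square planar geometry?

For [RhBr₄]³−: Each bromide is −1; balancing the −3 overall charge requires Rh(I). Group 9 minus oxidation state 1 gives a d⁸ configuration. A 4d d⁸ ion has a large crystal-field splitting; square planar leaves the high-energy d_{x²−y²} orbital empty and maximises CFSE. → square planar.
For [CoCl₃(NCS)]²−: Summing ligand charges against the −2 overall charge gives an oxidation state of +2 for cobalt. Cobalt is a group-9 element; Co(II) is therefore d⁷. For a high-spin 3d d⁷ ion with weak-field ligands the small Δₜ gives little square-planar CFSE advantage, so four ligands adopt the sterically favoured tetrahedral geometry. → tetrahedral.

[RhBr₄]³−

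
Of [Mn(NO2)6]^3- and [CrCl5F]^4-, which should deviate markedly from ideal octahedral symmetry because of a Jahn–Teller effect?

[Mn(NO2)6]^3-: Each nitro (N-bound nitrite) is −1; balancing the −3 overall charge requires Mn(III). Mn sits in group 7, so the d-electron count is 7 − 3 = 4. Nitro (N-bound nitrite) is a strong-field ligand (high in the spectrochemical series) for a first-row metal, so the complex is low-spin. The d⁴ configuration leaves the e_g set evenly filled (or empty) — no strong Jahn–Teller driving force.
[CrCl5F]^4-: Each chloride is −1; each fluoride is −1; balancing the −4 overall charge requires Cr(II). Cr sits in group 6, so the d-electron count is 6 − 2 = 4. Chloride and fluoride are weak-field ligands for a first-row metal, so the complex is high-spin. The t₂g³e_g¹ (high-spin) configuration has an unevenly filled e_g set; the Jahn–Teller theorem predicts a tetragonal distortion (typically axial elongation) to lift the degeneracy.

[CrCl5F]^4-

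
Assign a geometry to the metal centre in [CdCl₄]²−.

tetrahedral

Each chloride is −1; balancing the −2 overall charge requires Cd(II).
Cd sits in group 12, so the d-electron count is 12 − 2 = 10.
Coordination number: 4.
A d¹⁰ ion has no crystal-field stabilisation preference between square planar and tetrahedral, so four ligands adopt the sterically favoured tetrahedral geometry.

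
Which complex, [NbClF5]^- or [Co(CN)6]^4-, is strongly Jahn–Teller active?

[Co(CN)6]^4-

[NbClF5]^-: Each chloride is −1; each fluoride is −1; balancing the −1 overall charge requires Nb(V). Group 5 minus oxidation state 5 gives a d⁰ configuration. The d⁰ configuration leaves the e_g set evenly filled (or empty) — no strong Jahn–Teller driving force.
[Co(CN)6]^4-: Summing ligand charges against the −4 overall charge gives an oxidation state of +2 for cobalt. Co sits in group 9, so the d-electron count is 9 − 2 = 7. Cyanide is a strong-field ligand (high in the spectrochemical series) for a first-row metal, so the complex is low-spin. The t₂g⁶e_g¹ (low-spin) configuration has an unevenly filled e_g set; the Jahn–Teller theorem predicts a tetragonal distortion (typically axial elongation) to lift the degeneracy.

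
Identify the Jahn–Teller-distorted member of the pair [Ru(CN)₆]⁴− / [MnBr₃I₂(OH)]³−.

[Ru(CN)₆]⁴−: Summing ligand charges against the −4 overall charge gives an oxidation state of +2 for ruthenium. Group 8 minus oxidation state 2 gives a d⁶ configuration. A 4d ion has a large Δₒ and is invariably low-spin. The d⁶ configuration leaves the e_g set evenly filled (or empty) — no strong Jahn–Teller driving force.
[MnBr₃I₂(OH)]³−: Each bromide is −1; each iodide is −1; each hydroxide is −1; balancing the −3 overall charge requires Mn(III). Manganese is a group-7 element; Mn(III) is therefore d⁴. Bromide, hydroxide, and iodide are weak-field ligands for a first-row metal, so the complex is high-spin. The t₂g³e_g¹ (high-spin) configuration has an unevenly filled e_g set; the Jahn–Teller theorem predicts a tetragonal distortion (typically axial elongation) to lift the degeneracy.

[MnBr₃I₂(OH)]³−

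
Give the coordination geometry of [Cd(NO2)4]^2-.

Ligand charges: each nitro (N-bound nitrite) is −1. With an overall charge of −2 the cadmium centre must be in the +2 oxidation state.
Cd sits in group 12, so the d-electron count is 12 − 2 = 10.
With 4 monodentate ligands the coordination number is 4.
A d¹⁰ ion has no crystal-field stabilisation preference between square planar and tetrahedral, so four ligands adopt the sterically favoured tetrahedral geometry.

tetrahedral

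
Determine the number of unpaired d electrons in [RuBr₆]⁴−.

Ligand charges: each bromide is −1. With an overall charge of −4 the ruthenium centre must be in the +2 oxidation state.
Ru sits in group 8, so the d-electron count is 8 − 2 = 6.
The spin state decides the count: a 4d ion has a large Δₒ and is invariably low-spin.
An octahedral low-spin d⁶ ion is t₂g⁶e_g⁰, giving 0 unpaired electrons.

0 unpaired electrons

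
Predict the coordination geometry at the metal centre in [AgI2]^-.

linear

Each iodide is −1; balancing the −1 overall charge requires Ag(I).
Silver is a group-11 element; Ag(I) is therefore d¹⁰.
With 2 monodentate ligands the coordination number is 2.
A d¹⁰ ion with only two ligands adopts a linear arrangement (sp hybridisation; no CFSE preference).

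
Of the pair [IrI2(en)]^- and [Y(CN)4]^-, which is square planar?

[IrI2(en)]^-

For [IrI2(en)]^-: Each iodide is −1; ethylenediamine is neutral; balancing the −1 overall charge requires Ir(I). Ir sits in group 9, so the d-electron count is 9 − 1 = 8. A 5d d⁸ ion has a large crystal-field splitting; square planar leaves the high-energy d_{x²−y²} orbital empty and maximises CFSE. → square planar.
For [Y(CN)4]^-: Ligand charges: each cyanide is −1. With an overall charge of −1 the yttrium centre must be in the +3 oxidation state. Group 3 minus oxidation state 3 gives a d⁰ configuration. A d⁰ ion has no crystal-field stabilisation preference between square planar and tetrahedral, so four ligands adopt the sterically favoured tetrahedral geometry. → tetrahedral.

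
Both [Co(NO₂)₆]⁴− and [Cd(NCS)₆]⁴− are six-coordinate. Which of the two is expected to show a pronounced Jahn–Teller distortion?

[Co(NO₂)₆]⁴−: Ligand charges: each nitro (N-bound nitrite) is −1. With an overall charge of −4 the cobalt centre must be in the +2 oxidation state. Co sits in group 9, so the d-electron count is 9 − 2 = 7. Nitro (N-bound nitrite) is a strong-field ligand (high in the spectrochemical series) for a first-row metal, so the complex is low-spin. The t₂g⁶e_g¹ (low-spin) configuration has an unevenly filled e_g set; the Jahn–Teller theorem predicts a tetragonal distortion (typically axial elongation) to lift the degeneracy.
[Cd(NCS)₆]⁴−: Summing ligand charges against the −4 overall charge gives an oxidation state of +2 for cadmium. Cadmium is a group-12 element; Cd(II) is therefore d¹⁰. The d¹⁰ configuration leaves the e_g set evenly filled (or empty) — no strong Jahn–Teller driving force.

[Co(NO₂)₆]⁴−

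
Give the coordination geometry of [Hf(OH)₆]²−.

octahedral

Each hydroxide is −1; balancing the −2 overall charge requires Hf(IV).
Hf sits in group 4, so the d-electron count is 4 − 4 = 0.
Coordination number: 6.
Six donors around a single metal centre give an octahedral coordination sphere.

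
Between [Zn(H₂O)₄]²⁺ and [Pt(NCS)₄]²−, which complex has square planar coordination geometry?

[Pt(NCS)₄]²−

For [Zn(H₂O)₄]²⁺: Summing ligand charges against the +2 overall charge gives an oxidation state of +2 for zinc. Zinc is a group-12 element; Zn(II) is therefore d¹⁰. A d¹⁰ ion has no crystal-field stabilisation preference between square planar and tetrahedral, so four ligands adopt the sterically favoured tetrahedral geometry. → tetrahedral.
For [Pt(NCS)₄]²−: Each isothiocyanate is −1; balancing the −2 overall charge requires Pt(II). Platinum is a group-10 element; Pt(II) is therefore d⁸. A 5d d⁸ ion has a large crystal-field splitting; square planar leaves the high-energy d_{x²−y²} orbital empty and maximises CFSE. → square planar.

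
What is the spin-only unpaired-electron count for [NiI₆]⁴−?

Summing ligand charges against the −4 overall charge gives an oxidation state of +2 for nickel.
Ni sits in group 10, so the d-electron count is 10 − 2 = 8.
In an octahedral field the d⁸ configuration is t₂g⁶e_g² (only one arrangement possible), giving 2 unpaired electrons.

2 unpaired electrons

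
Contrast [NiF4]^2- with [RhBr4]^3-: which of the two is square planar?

For [NiF4]^2-: Each fluoride is −1; balancing the −2 overall charge requires Ni(II). Nickel is a group-10 element; Ni(II) is therefore d⁸. Fluoride is a weak-field ligand. With weak-field ligands the CFSE gain from square planar is small, so a 3d d⁸ ion takes the sterically preferred tetrahedral geometry. → tetrahedral.
For [RhBr4]^3-: Each bromide is −1; balancing the −3 overall charge requires Rh(I). Rh sits in group 9, so the d-electron count is 9 − 1 = 8. A 4d d⁸ ion has a large crystal-field splitting; square planar leaves the high-energy d_{x²−y²} orbital empty and maximises CFSE. → square planar.

[RhBr4]^3-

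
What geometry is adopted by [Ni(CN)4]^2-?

Summing ligand charges against the −2 overall charge gives an oxidation state of +2 for nickel.
Group 10 minus oxidation state 2 gives a d⁸ configuration.
Coordination number: 4.
Cyanide is a strong-field ligand (high in the spectrochemical series).
A 3d d⁸ ion with strong-field ligands gains enough CFSE to favour square planar over tetrahedral.

square planar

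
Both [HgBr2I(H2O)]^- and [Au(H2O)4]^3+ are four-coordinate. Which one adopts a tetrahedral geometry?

For [HgBr2I(H2O)]^-: Each bromide is −1; each iodide is −1; water is neutral; balancing the −1 overall charge requires Hg(II). Hg sits in group 12, so the d-electron count is 12 − 2 = 10. A d¹⁰ ion has no crystal-field stabilisation preference between square planar and tetrahedral, so four ligands adopt the sterically favoured tetrahedral geometry. → tetrahedral.
For [Au(H2O)4]^3+: Ligand charges: water is neutral. With an overall charge of +3 the gold centre must be in the +3 oxidation state. Group 11 minus oxidation state 3 gives a d⁸ configuration. A 5d d⁸ ion has a large crystal-field splitting; square planar leaves the high-energy d_{x²−y²} orbital empty and maximises CFSE. → square planar.

[HgBr2I(H2O)]^-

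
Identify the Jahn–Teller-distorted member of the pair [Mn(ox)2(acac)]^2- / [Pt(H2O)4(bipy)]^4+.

[Mn(ox)2(acac)]^2-

[Mn(ox)2(acac)]^2-: Each oxalate is −2; each acetylacetonate is −1; balancing the −2 overall charge requires Mn(III). Manganese is a group-7 element; Mn(III) is therefore d⁴. Acetylacetonate and oxalate are weak-field ligands for a first-row metal, so the complex is high-spin. The t₂g³e_g¹ (high-spin) configuration has an unevenly filled e_g set; the Jahn–Teller theorem predicts a tetragonal distortion (typically axial elongation) to lift the degeneracy.
[Pt(H2O)4(bipy)]^4+: Ligand charges: water is neutral; 2,2′-bipyridine is neutral. With an overall charge of +4 the platinum centre must be in the +4 oxidation state. Platinum is a group-10 element; Pt(IV) is therefore d⁶. A 5d ion has a large Δₒ and is invariably low-spin. The d⁶ configuration leaves the e_g set evenly filled (or empty) — no strong Jahn–Teller driving force.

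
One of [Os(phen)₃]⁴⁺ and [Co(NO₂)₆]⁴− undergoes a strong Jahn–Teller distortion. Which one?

[Os(phen)₃]⁴⁺: Ligand charges: 1,10-phenanthroline is neutral. With an overall charge of +4 the osmium centre must be in the +4 oxidation state. Os sits in group 8, so the d-electron count is 8 − 4 = 4. A 5d ion has a large Δₒ and is invariably low-spin. The d⁴ configuration leaves the e_g set evenly filled (or empty) — no strong Jahn–Teller driving force.
[Co(NO₂)₆]⁴−: Ligand charges: each nitro (N-bound nitrite) is −1. With an overall charge of −4 the cobalt centre must be in the +2 oxidation state. Group 9 minus oxidation state 2 gives a d⁷ configuration. Nitro (N-bound nitrite) is a strong-field ligand (high in the spectrochemical series) for a first-row metal, so the complex is low-spin. The t₂g⁶e_g¹ (low-spin) configuration has an unevenly filled e_g set; the Jahn–Teller theorem predicts a tetragonal distortion (typically axial elongation) to lift the degeneracy.

[Co(NO₂)₆]⁴−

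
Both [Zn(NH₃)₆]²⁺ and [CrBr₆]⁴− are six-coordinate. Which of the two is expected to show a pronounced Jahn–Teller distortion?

[CrBr₆]⁴−

[Zn(NH₃)₆]²⁺: Ammonia is neutral; balancing the +2 overall charge requires Zn(II). Zinc is a group-12 element; Zn(II) is therefore d¹⁰. The d¹⁰ configuration leaves the e_g set evenly filled (or empty) — no strong Jahn–Teller driving force.
[CrBr₆]⁴−: Summing ligand charges against the −4 overall charge gives an oxidation state of +2 for chromium. Chromium is a group-6 element; Cr(II) is therefore d⁴. Bromide is a weak-field ligand for a first-row metal, so the complex is high-spin. The t₂g³e_g¹ (high-spin) configuration has an unevenly filled e_g set; the Jahn–Teller theorem predicts a tetragonal distortion (typically axial elongation) to lift the degeneracy.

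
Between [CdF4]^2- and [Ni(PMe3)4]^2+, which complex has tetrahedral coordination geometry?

For [CdF4]^2-: Each fluoride is −1; balancing the −2 overall charge requires Cd(II). Group 12 minus oxidation state 2 gives a d¹⁰ configuration. A d¹⁰ ion has no crystal-field stabilisation preference between square planar and tetrahedral, so four ligands adopt the sterically favoured tetrahedral geometry. → tetrahedral.
For [Ni(PMe3)4]^2+: Ligand charges: trimethylphosphine is neutral. With an overall charge of +2 the nickel centre must be in the +2 oxidation state. Group 10 minus oxidation state 2 gives a d⁸ configuration. Trimethylphosphine is a strong-field ligand (high in the spectrochemical series). A 3d d⁸ ion with strong-field ligands gains enough CFSE to favour square planar over tetrahedral. → square planar.

[CdF4]^2-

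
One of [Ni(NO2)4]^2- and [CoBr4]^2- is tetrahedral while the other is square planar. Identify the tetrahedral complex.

For [Ni(NO2)4]^2-: Ligand charges: each nitro (N-bound nitrite) is −1. With an overall charge of −2 the nickel centre must be in the +2 oxidation state. Ni sits in group 10, so the d-electron count is 10 − 2 = 8. Nitro (N-bound nitrite) is a strong-field ligand (high in the spectrochemical series). A 3d d⁸ ion with strong-field ligands gains enough CFSE to favour square planar over tetrahedral. → square planar.
For [CoBr4]^2-: Summing ligand charges against the −2 overall charge gives an oxidation state of +2 for cobalt. Group 9 minus oxidation state 2 gives a d⁷ configuration. For a high-spin 3d d⁷ ion with weak-field ligands the small Δₜ gives little square-planar CFSE advantage, so four ligands adopt the sterically favoured tetrahedral geometry. → tetrahedral.

[CoBr4]^2-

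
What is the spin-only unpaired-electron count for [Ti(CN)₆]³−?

1

Ligand charges: each cyanide is −1. With an overall charge of −3 the titanium centre must be in the +3 oxidation state.
Titanium is a group-4 element; Ti(III) is therefore d¹.
In an octahedral field the d¹ configuration is t₂g¹e_g⁰ (only one arrangement possible), giving 1 unpaired electron.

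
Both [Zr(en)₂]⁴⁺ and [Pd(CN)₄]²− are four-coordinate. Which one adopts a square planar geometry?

For [Zr(en)₂]⁴⁺: Ligand charges: ethylenediamine is neutral. With an overall charge of +4 the zirconium centre must be in the +4 oxidation state. Zirconium is a group-4 element; Zr(IV) is therefore d⁰. A d⁰ ion has no crystal-field stabilisation preference between square planar and tetrahedral, so four ligands adopt the sterically favoured tetrahedral geometry. → tetrahedral.
For [Pd(CN)₄]²−: Ligand charges: each cyanide is −1. With an overall charge of −2 the palladium centre must be in the +2 oxidation state. Pd sits in group 10, so the d-electron count is 10 − 2 = 8. A 4d d⁸ ion has a large crystal-field splitting; square planar leaves the high-energy d_{x²−y²} orbital empty and maximises CFSE. → square planar.

[Pd(CN)₄]²−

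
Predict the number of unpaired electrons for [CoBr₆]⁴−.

3 unpaired electrons

Summing ligand charges against the −4 overall charge gives an oxidation state of +2 for cobalt.
Co sits in group 9, so the d-electron count is 9 − 2 = 7.
The spin state decides the count: Bromide is a weak-field ligand for a first-row metal, so the complex is high-spin.
An octahedral high-spin d⁷ ion is t₂g⁵e_g², giving 3 unpaired electrons.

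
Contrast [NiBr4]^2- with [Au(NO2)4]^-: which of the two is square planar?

[Au(NO2)4]^-

For [NiBr4]^2-: Summing ligand charges against the −2 overall charge gives an oxidation state of +2 for nickel. Group 10 minus oxidation state 2 gives a d⁸ configuration. Bromide is a weak-field ligand. With weak-field ligands the CFSE gain from square planar is small, so a 3d d⁸ ion takes the sterically preferred tetrahedral geometry. → tetrahedral.
For [Au(NO2)4]^-: Ligand charges: each nitro (N-bound nitrite) is −1. With an overall charge of −1 the gold centre must be in the +3 oxidation state. Group 11 minus oxidation state 3 gives a d⁸ configuration. A 5d d⁸ ion has a large crystal-field splitting; square planar leaves the high-energy d_{x²−y²} orbital empty and maximises CFSE. → square planar.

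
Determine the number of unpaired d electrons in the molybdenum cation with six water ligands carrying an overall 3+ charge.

Ligand charges: water is neutral. With an overall charge of +3 the molybdenum centre must be in the +3 oxidation state.
Molybdenum is a group-6 element; Mo(III) is therefore d³.
In an octahedral field the d³ configuration is t₂g³e_g⁰ (only one arrangement possible), giving 3 unpaired electrons.

3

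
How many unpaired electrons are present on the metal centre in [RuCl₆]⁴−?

0

Each chloride is −1; balancing the −4 overall charge requires Ru(II).
Group 8 minus oxidation state 2 gives a d⁶ configuration.
The spin state decides the count: a 4d ion has a large Δₒ and is invariably low-spin.
An octahedral low-spin d⁶ ion is t₂g⁶e_g⁰, giving 0 unpaired electrons.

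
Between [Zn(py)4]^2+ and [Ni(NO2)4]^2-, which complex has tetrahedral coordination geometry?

For [Zn(py)4]^2+: Pyridine is neutral; balancing the +2 overall charge requires Zn(II). Group 12 minus oxidation state 2 gives a d¹⁰ configuration. A d¹⁰ ion has no crystal-field stabilisation preference between square planar and tetrahedral, so four ligands adopt the sterically favoured tetrahedral geometry. → tetrahedral.
For [Ni(NO2)4]^2-: Ligand charges: each nitro (N-bound nitrite) is −1. With an overall charge of −2 the nickel centre must be in the +2 oxidation state. Group 10 minus oxidation state 2 gives a d⁸ configuration. Nitro (N-bound nitrite) is a strong-field ligand (high in the spectrochemical series). A 3d d⁸ ion with strong-field ligands gains enough CFSE to favour square planar over tetrahedral. → square planar.

[Zn(py)4]^2+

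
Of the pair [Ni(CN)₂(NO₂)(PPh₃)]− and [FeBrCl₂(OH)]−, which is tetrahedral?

[FeBrCl₂(OH)]−

For [Ni(CN)₂(NO₂)(PPh₃)]−: Each cyanide is −1; each nitro (N-bound nitrite) is −1; triphenylphosphine is neutral; balancing the −1 overall charge requires Ni(II). Ni sits in group 10, so the d-electron count is 10 − 2 = 8. Cyanide, nitro (N-bound nitrite), and triphenylphosphine are strong-field ligands (high in the spectrochemical series). A 3d d⁸ ion with strong-field ligands gains enough CFSE to favour square planar over tetrahedral. → square planar.
For [FeBrCl₂(OH)]−: Summing ligand charges against the −1 overall charge gives an oxidation state of +3 for iron. Group 8 minus oxidation state 3 gives a d⁵ configuration. A high-spin d⁵ ion has zero CFSE in either geometry, so four ligands adopt the sterically favoured tetrahedral geometry. → tetrahedral.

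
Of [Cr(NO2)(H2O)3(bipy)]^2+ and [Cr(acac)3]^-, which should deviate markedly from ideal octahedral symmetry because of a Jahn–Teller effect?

[Cr(acac)3]^-

[Cr(NO2)(H2O)3(bipy)]^2+: Ligand charges: each nitro (N-bound nitrite) is −1; water is neutral; 2,2′-bipyridine is neutral. With an overall charge of +2 the chromium centre must be in the +3 oxidation state. Chromium is a group-6 element; Cr(III) is therefore d³. The d³ configuration leaves the e_g set evenly filled (or empty) — no strong Jahn–Teller driving force.
[Cr(acac)3]^-: Summing ligand charges against the −1 overall charge gives an oxidation state of +2 for chromium. Chromium is a group-6 element; Cr(II) is therefore d⁴. Acetylacetonate is a weak-field ligand for a first-row metal, so the complex is high-spin. The t₂g³e_g¹ (high-spin) configuration has an unevenly filled e_g set; the Jahn–Teller theorem predicts a tetragonal distortion (typically axial elongation) to lift the degeneracy.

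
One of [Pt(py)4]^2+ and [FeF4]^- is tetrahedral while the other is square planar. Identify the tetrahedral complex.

For [Pt(py)4]^2+: Pyridine is neutral; balancing the +2 overall charge requires Pt(II). Platinum is a group-10 element; Pt(II) is therefore d⁸. A 5d d⁸ ion has a large crystal-field splitting; square planar leaves the high-energy d_{x²−y²} orbital empty and maximises CFSE. → square planar.
For [FeF4]^-: Each fluoride is −1; balancing the −1 overall charge requires Fe(III). Fe sits in group 8, so the d-electron count is 8 − 3 = 5. A high-spin d⁵ ion has zero CFSE in either geometry, so four ligands adopt the sterically favoured tetrahedral geometry. → tetrahedral.

[FeF4]^-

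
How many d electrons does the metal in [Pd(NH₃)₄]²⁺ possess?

Ligand charges: ammonia is neutral. With an overall charge of +2 the palladium centre must be in the +2 oxidation state.
Palladium is a group-10 element; Pd(II) is therefore d⁸.

d⁸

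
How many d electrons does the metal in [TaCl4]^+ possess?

Each chloride is −1; balancing the +1 overall charge requires Ta(V).
Group 5 minus oxidation state 5 gives a d⁰ configuration.

d0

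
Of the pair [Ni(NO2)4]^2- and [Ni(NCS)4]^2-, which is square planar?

For [Ni(NO2)4]^2-: Summing ligand charges against the −2 overall charge gives an oxidation state of +2 for nickel. Nickel is a group-10 element; Ni(II) is therefore d⁸. Nitro (N-bound nitrite) is a strong-field ligand (high in the spectrochemical series). A 3d d⁸ ion with strong-field ligands gains enough CFSE to favour square planar over tetrahedral. → square planar.
For [Ni(NCS)4]^2-: Ligand charges: each isothiocyanate is −1. With an overall charge of −2 the nickel centre must be in the +2 oxidation state. Group 10 minus oxidation state 2 gives a d⁸ configuration. Isothiocyanate is a weak-field ligand. With weak-field ligands the CFSE gain from square planar is small, so a 3d d⁸ ion takes the sterically preferred tetrahedral geometry. → tetrahedral.

[Ni(NO2)4]^2-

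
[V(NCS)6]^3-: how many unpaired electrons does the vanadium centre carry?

2

Each isothiocyanate is −1; balancing the −3 overall charge requires V(III).
Group 5 minus oxidation state 3 gives a d² configuration.
In an octahedral field the d² configuration is t₂g²e_g⁰ (only one arrangement possible), giving 2 unpaired electrons.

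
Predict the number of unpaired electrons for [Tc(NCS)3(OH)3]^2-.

Each isothiocyanate is −1; each hydroxide is −1; balancing the −2 overall charge requires Tc(IV).
Technetium is a group-7 element; Tc(IV) is therefore d³.
In an octahedral field the d³ configuration is t₂g³e_g⁰ (only one arrangement possible), giving 3 unpaired electrons.

3 unpaired electrons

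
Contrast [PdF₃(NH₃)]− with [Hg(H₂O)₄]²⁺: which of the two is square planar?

For [PdF₃(NH₃)]−: Ligand charges: each fluoride is −1; ammonia is neutral. With an overall charge of −1 the palladium centre must be in the +2 oxidation state. Group 10 minus oxidation state 2 gives a d⁸ configuration. A 4d d⁸ ion has a large crystal-field splitting; square planar leaves the high-energy d_{x²−y²} orbital empty and maximises CFSE. → square planar.
For [Hg(H₂O)₄]²⁺: Ligand charges: water is neutral. With an overall charge of +2 the mercury centre must be in the +2 oxidation state. Mercury is a group-12 element; Hg(II) is therefore d¹⁰. A d¹⁰ ion has no crystal-field stabilisation preference between square planar and tetrahedral, so four ligands adopt the sterically favoured tetrahedral geometry. → tetrahedral.

[PdF₃(NH₃)]−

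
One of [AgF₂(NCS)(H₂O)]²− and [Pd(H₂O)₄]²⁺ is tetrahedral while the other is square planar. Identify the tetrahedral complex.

For [AgF₂(NCS)(H₂O)]²−: Summing ligand charges against the −2 overall charge gives an oxidation state of +1 for silver. Silver is a group-11 element; Ag(I) is therefore d¹⁰. A d¹⁰ ion has no crystal-field stabilisation preference between square planar and tetrahedral, so four ligands adopt the sterically favoured tetrahedral geometry. → tetrahedral.
For [Pd(H₂O)₄]²⁺: Summing ligand charges against the +2 overall charge gives an oxidation state of +2 for palladium. Group 10 minus oxidation state 2 gives a d⁸ configuration. A 4d d⁸ ion has a large crystal-field splitting; square planar leaves the high-energy d_{x²−y²} orbital empty and maximises CFSE. → square planar.

[AgF₂(NCS)(H₂O)]²−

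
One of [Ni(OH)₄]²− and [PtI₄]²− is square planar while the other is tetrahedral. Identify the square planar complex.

For [Ni(OH)₄]²−: Each hydroxide is −1; balancing the −2 overall charge requires Ni(II). Nickel is a group-10 element; Ni(II) is therefore d⁸. Hydroxide is a weak-field ligand. With weak-field ligands the CFSE gain from square planar is small, so a 3d d⁸ ion takes the sterically preferred tetrahedral geometry. → tetrahedral.
For [PtI₄]²−: Ligand charges: each iodide is −1. With an overall charge of −2 the platinum centre must be in the +2 oxidation state. Platinum is a group-10 element; Pt(II) is therefore d⁸. A 5d d⁸ ion has a large crystal-field splitting; square planar leaves the high-energy d_{x²−y²} orbital empty and maximises CFSE. → square planar.

[PtI₄]²−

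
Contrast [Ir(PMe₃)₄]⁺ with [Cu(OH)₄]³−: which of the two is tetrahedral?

For [Ir(PMe₃)₄]⁺: Summing ligand charges against the +1 overall charge gives an oxidation state of +1 for iridium. Ir sits in group 9, so the d-electron count is 9 − 1 = 8. A 5d d⁸ ion has a large crystal-field splitting; square planar leaves the high-energy d_{x²−y²} orbital empty and maximises CFSE. → square planar.
For [Cu(OH)₄]³−: Each hydroxide is −1; balancing the −3 overall charge requires Cu(I). Cu sits in group 11, so the d-electron count is 11 − 1 = 10. A d¹⁰ ion has no crystal-field stabilisation preference between square planar and tetrahedral, so four ligands adopt the sterically favoured tetrahedral geometry. → tetrahedral.

[Cu(OH)₄]³−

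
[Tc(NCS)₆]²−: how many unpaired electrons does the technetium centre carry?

3

Summing ligand charges against the −2 overall charge gives an oxidation state of +4 for technetium.
Technetium is a group-7 element; Tc(IV) is therefore d³.
In an octahedral field the d³ configuration is t₂g³e_g⁰ (only one arrangement possible), giving 3 unpaired electrons.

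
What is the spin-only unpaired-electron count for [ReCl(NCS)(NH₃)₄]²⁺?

3 unpaired electrons

Summing ligand charges against the +2 overall charge gives an oxidation state of +4 for rhenium.
Re sits in group 7, so the d-electron count is 7 − 4 = 3.
In an octahedral field the d³ configuration is t₂g³e_g⁰ (only one arrangement possible), giving 3 unpaired electrons.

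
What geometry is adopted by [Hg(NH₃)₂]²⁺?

linear

Ammonia is neutral; balancing the +2 overall charge requires Hg(II).
Group 12 minus oxidation state 2 gives a d¹⁰ configuration.
With 2 monodentate ligands the coordination number is 2.
A d¹⁰ ion with only two ligands adopts a linear arrangement (sp hybridisation; no CFSE preference).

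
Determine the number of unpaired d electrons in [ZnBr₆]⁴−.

0 unpaired electrons

Ligand charges: each bromide is −1. With an overall charge of −4 the zinc centre must be in the +2 oxidation state.
Zn sits in group 12, so the d-electron count is 12 − 2 = 10.
In an octahedral field the d¹⁰ configuration is t₂g⁶e_g⁴, giving 0 unpaired electrons.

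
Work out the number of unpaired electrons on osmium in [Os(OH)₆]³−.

Each hydroxide is −1; balancing the −3 overall charge requires Os(III).
Group 8 minus oxidation state 3 gives a d⁵ configuration.
The spin state decides the count: a 5d ion has a large Δₒ and is invariably low-spin.
An octahedral low-spin d⁵ ion is t₂g⁵e_g⁰, giving 1 unpaired electron.

1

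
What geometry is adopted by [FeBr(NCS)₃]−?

Ligand charges: each bromide is −1; each isothiocyanate is −1. With an overall charge of −1 the iron centre must be in the +3 oxidation state.
Group 8 minus oxidation state 3 gives a d⁵ configuration.
With 4 monodentate ligands the coordination number is 4.
Bromide and isothiocyanate are weak-field ligands.
A high-spin d⁵ ion has zero CFSE in either geometry, so four ligands adopt the sterically favoured tetrahedral geometry.

tetrahedral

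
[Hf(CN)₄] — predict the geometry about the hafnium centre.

tetrahedral

Ligand charges: each cyanide is −1. With an overall charge of 0 the hafnium centre must be in the +4 oxidation state.
Hafnium is a group-4 element; Hf(IV) is therefore d⁰.
Coordination number: 4.
A d⁰ ion has no crystal-field stabilisation preference between square planar and tetrahedral, so four ligands adopt the sterically favoured tetrahedral geometry.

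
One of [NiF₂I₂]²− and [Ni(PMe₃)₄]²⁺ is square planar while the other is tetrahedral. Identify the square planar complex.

[Ni(PMe₃)₄]²⁺

For [NiF₂I₂]²−: Ligand charges: each fluoride is −1; each iodide is −1. With an overall charge of −2 the nickel centre must be in the +2 oxidation state. Nickel is a group-10 element; Ni(II) is therefore d⁸. Fluoride and iodide are weak-field ligands. With weak-field ligands the CFSE gain from square planar is small, so a 3d d⁸ ion takes the sterically preferred tetrahedral geometry. → tetrahedral.
For [Ni(PMe₃)₄]²⁺: Summing ligand charges against the +2 overall charge gives an oxidation state of +2 for nickel. Ni sits in group 10, so the d-electron count is 10 − 2 = 8. Trimethylphosphine is a strong-field ligand (high in the spectrochemical series). A 3d d⁸ ion with strong-field ligands gains enough CFSE to favour square planar over tetrahedral. → square planar.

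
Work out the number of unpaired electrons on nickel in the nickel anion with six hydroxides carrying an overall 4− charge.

Ligand charges: each hydroxide is −1. With an overall charge of −4 the nickel centre must be in the +2 oxidation state.
Group 10 minus oxidation state 2 gives a d⁸ configuration.
In an octahedral field the d⁸ configuration is t₂g⁶e_g² (only one arrangement possible), giving 2 unpaired electrons.

2 unpaired electrons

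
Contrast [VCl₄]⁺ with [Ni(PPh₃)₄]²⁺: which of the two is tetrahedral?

For [VCl₄]⁺: Summing ligand charges against the +1 overall charge gives an oxidation state of +5 for vanadium. V sits in group 5, so the d-electron count is 5 − 5 = 0. A d⁰ ion has no crystal-field stabilisation preference between square planar and tetrahedral, so four ligands adopt the sterically favoured tetrahedral geometry. → tetrahedral.
For [Ni(PPh₃)₄]²⁺: Ligand charges: triphenylphosphine is neutral. With an overall charge of +2 the nickel centre must be in the +2 oxidation state. Ni sits in group 10, so the d-electron count is 10 − 2 = 8. Triphenylphosphine is a strong-field ligand (high in the spectrochemical series). A 3d d⁸ ion with strong-field ligands gains enough CFSE to favour square planar over tetrahedral. → square planar.

[VCl₄]⁺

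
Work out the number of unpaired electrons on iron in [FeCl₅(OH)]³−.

5

Each chloride is −1; each hydroxide is −1; balancing the −3 overall charge requires Fe(III).
Fe sits in group 8, so the d-electron count is 8 − 3 = 5.
The spin state decides the count: Chloride and hydroxide are weak-field ligands for a first-row metal, so the complex is high-spin.
An octahedral high-spin d⁵ ion is t₂g³e_g², giving 5 unpaired electrons.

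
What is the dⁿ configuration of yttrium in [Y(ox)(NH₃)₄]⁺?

d0

Each oxalate is −2; ammonia is neutral; balancing the +1 overall charge requires Y(III).
Yttrium is a group-3 element; Y(III) is therefore d⁰.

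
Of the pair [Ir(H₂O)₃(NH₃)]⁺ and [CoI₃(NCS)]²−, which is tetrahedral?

For [Ir(H₂O)₃(NH₃)]⁺: Ligand charges: water is neutral; ammonia is neutral. With an overall charge of +1 the iridium centre must be in the +1 oxidation state. Ir sits in group 9, so the d-electron count is 9 − 1 = 8. A 5d d⁸ ion has a large crystal-field splitting; square planar leaves the high-energy d_{x²−y²} orbital empty and maximises CFSE. → square planar.
For [CoI₃(NCS)]²−: Each iodide is −1; each isothiocyanate is −1; balancing the −2 overall charge requires Co(II). Co sits in group 9, so the d-electron count is 9 − 2 = 7. For a high-spin 3d d⁷ ion with weak-field ligands the small Δₜ gives little square-planar CFSE advantage, so four ligands adopt the sterically favoured tetrahedral geometry. → tetrahedral.

[CoI₃(NCS)]²−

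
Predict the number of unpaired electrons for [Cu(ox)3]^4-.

1

Summing ligand charges against the −4 overall charge gives an oxidation state of +2 for copper.
Cu sits in group 11, so the d-electron count is 11 − 2 = 9.
Counting donor atoms: 3×oxalate (bidentate) → 6 donors. Coordination number = 6.
In an octahedral field the d⁹ configuration is t₂g⁶e_g³ (only one arrangement possible), giving 1 unpaired electron.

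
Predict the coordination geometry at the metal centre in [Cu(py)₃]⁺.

Pyridine is neutral; balancing the +1 overall charge requires Cu(I).
Copper is a group-11 element; Cu(I) is therefore d¹⁰.
With 3 monodentate ligands the coordination number is 3.
Three ligands around a d¹⁰ centre minimise repulsion in a trigonal-planar arrangement.

trigonal planar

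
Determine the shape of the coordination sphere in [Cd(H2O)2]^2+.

Water is neutral; balancing the +2 overall charge requires Cd(II).
Group 12 minus oxidation state 2 gives a d¹⁰ configuration.
Coordination number: 2.
A d¹⁰ ion with only two ligands adopts a linear arrangement (sp hybridisation; no CFSE preference).

linear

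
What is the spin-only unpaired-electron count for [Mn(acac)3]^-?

Each acetylacetonate is −1; balancing the −1 overall charge requires Mn(II).
Group 7 minus oxidation state 2 gives a d⁵ configuration.
Counting donor atoms: 3×acetylacetonate (bidentate) → 6 donors. Coordination number = 6.
The spin state decides the count: Acetylacetonate is a weak-field ligand for a first-row metal, so the complex is high-spin.
An octahedral high-spin d⁵ ion is t₂g³e_g², giving 5 unpaired electrons.

5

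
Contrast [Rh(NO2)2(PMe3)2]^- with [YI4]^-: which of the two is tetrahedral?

For [Rh(NO2)2(PMe3)2]^-: Summing ligand charges against the −1 overall charge gives an oxidation state of +1 for rhodium. Rh sits in group 9, so the d-electron count is 9 − 1 = 8. A 4d d⁸ ion has a large crystal-field splitting; square planar leaves the high-energy d_{x²−y²} orbital empty and maximises CFSE. → square planar.
For [YI4]^-: Summing ligand charges against the −1 overall charge gives an oxidation state of +3 for yttrium. Yttrium is a group-3 element; Y(III) is therefore d⁰. A d⁰ ion has no crystal-field stabilisation preference between square planar and tetrahedral, so four ligands adopt the sterically favoured tetrahedral geometry. → tetrahedral.

[YI4]^-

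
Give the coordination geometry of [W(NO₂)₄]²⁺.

Ligand charges: each nitro (N-bound nitrite) is −1. With an overall charge of +2 the tungsten centre must be in the +6 oxidation state.
Tungsten is a group-6 element; W(VI) is therefore d⁰.
Coordination number: 4.
A d⁰ ion has no crystal-field stabilisation preference between square planar and tetrahedral, so four ligands adopt the sterically favoured tetrahedral geometry.

tetrahedral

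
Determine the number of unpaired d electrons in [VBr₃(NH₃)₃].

2 unpaired electrons

Ligand charges: each bromide is −1; ammonia is neutral. With an overall charge of 0 the vanadium centre must be in the +3 oxidation state.
V sits in group 5, so the d-electron count is 5 − 3 = 2.
In an octahedral field the d² configuration is t₂g²e_g⁰ (only one arrangement possible), giving 2 unpaired electrons.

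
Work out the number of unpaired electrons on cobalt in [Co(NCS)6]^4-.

Ligand charges: each isothiocyanate is −1. With an overall charge of −4 the cobalt centre must be in the +2 oxidation state.
Group 9 minus oxidation state 2 gives a d⁷ configuration.
The spin state decides the count: Isothiocyanate is a weak-field ligand for a first-row metal, so the complex is high-spin.
An octahedral high-spin d⁷ ion is t₂g⁵e_g², giving 3 unpaired electrons.

3 unpaired electrons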